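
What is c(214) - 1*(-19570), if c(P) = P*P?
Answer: 65366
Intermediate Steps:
c(P) = P²
c(214) - 1*(-19570) = 214² - 1*(-19570) = 45796 + 19570 = 65366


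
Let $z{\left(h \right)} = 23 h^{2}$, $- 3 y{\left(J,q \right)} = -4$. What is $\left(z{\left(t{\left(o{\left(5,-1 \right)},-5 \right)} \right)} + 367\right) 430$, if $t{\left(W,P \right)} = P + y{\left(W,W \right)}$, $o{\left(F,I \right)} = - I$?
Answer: $\frac{2616980}{9} \approx 2.9078 \cdot 10^{5}$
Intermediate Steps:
$y{\left(J,q \right)} = \frac{4}{3}$ ($y{\left(J,q \right)} = \left(- \frac{1}{3}\right) \left(-4\right) = \frac{4}{3}$)
$t{\left(W,P \right)} = \frac{4}{3} + P$ ($t{\left(W,P \right)} = P + \frac{4}{3} = \frac{4}{3} + P$)
$\left(z{\left(t{\left(o{\left(5,-1 \right)},-5 \right)} \right)} + 367\right) 430 = \left(23 \left(\frac{4}{3} - 5\right)^{2} + 367\right) 430 = \left(23 \left(- \frac{11}{3}\right)^{2} + 367\right) 430 = \left(23 \cdot \frac{121}{9} + 367\right) 430 = \left(\frac{2783}{9} + 367\right) 430 = \frac{6086}{9} \cdot 430 = \frac{2616980}{9}$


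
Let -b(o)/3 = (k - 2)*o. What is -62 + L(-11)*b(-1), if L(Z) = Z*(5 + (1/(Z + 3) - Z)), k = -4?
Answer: 12325/4 ≈ 3081.3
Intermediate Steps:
b(o) = 18*o (b(o) = -3*(-4 - 2)*o = -(-18)*o = 18*o)
L(Z) = Z*(5 + 1/(3 + Z) - Z) (L(Z) = Z*(5 + (1/(3 + Z) - Z)) = Z*(5 + 1/(3 + Z) - Z))
-62 + L(-11)*b(-1) = -62 + (-11*(16 - 1*(-11)² + 2*(-11))/(3 - 11))*(18*(-1)) = -62 - 11*(16 - 1*121 - 22)/(-8)*(-18) = -62 - 11*(-⅛)*(16 - 121 - 22)*(-18) = -62 - 11*(-⅛)*(-127)*(-18) = -62 - 1397/8*(-18) = -62 + 12573/4 = 12325/4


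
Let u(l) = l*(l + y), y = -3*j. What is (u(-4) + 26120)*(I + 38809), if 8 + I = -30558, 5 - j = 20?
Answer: 213955308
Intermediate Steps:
j = -15 (j = 5 - 1*20 = 5 - 20 = -15)
y = 45 (y = -3*(-15) = 45)
I = -30566 (I = -8 - 30558 = -30566)
u(l) = l*(45 + l) (u(l) = l*(l + 45) = l*(45 + l))
(u(-4) + 26120)*(I + 38809) = (-4*(45 - 4) + 26120)*(-30566 + 38809) = (-4*41 + 26120)*8243 = (-164 + 26120)*8243 = 25956*8243 = 213955308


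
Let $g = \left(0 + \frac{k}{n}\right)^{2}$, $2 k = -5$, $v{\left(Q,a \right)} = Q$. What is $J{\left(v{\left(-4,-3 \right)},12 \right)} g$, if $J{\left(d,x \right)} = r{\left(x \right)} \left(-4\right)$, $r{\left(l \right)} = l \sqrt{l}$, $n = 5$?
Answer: $- 24 \sqrt{3} \approx -41.569$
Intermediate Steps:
$k = - \frac{5}{2}$ ($k = \frac{1}{2} \left(-5\right) = - \frac{5}{2} \approx -2.5$)
$r{\left(l \right)} = l^{\frac{3}{2}}$
$J{\left(d,x \right)} = - 4 x^{\frac{3}{2}}$ ($J{\left(d,x \right)} = x^{\frac{3}{2}} \left(-4\right) = - 4 x^{\frac{3}{2}}$)
$g = \frac{1}{4}$ ($g = \left(0 - \frac{5}{2 \cdot 5}\right)^{2} = \left(0 - \frac{1}{2}\right)^{2} = \left(- \frac{1}{2}\right)^{2} = \frac{1}{4} \approx 0.25$)
$J{\left(v{\left(-4,-3 \right)},12 \right)} g = - 4 \cdot 12^{\frac{3}{2}} \cdot \frac{1}{4} = - 4 \cdot 24 \sqrt{3} \cdot \frac{1}{4} = - 96 \sqrt{3} \cdot \frac{1}{4} = - 24 \sqrt{3}$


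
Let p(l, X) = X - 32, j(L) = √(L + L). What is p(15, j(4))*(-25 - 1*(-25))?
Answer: 0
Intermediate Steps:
j(L) = √2*√L (j(L) = √(2*L) = √2*√L)
p(l, X) = -32 + X
p(15, j(4))*(-25 - 1*(-25)) = (-32 + √2*√4)*(-25 - 1*(-25)) = (-32 + √2*2)*(-25 + 25) = (-32 + 2*√2)*0 = 0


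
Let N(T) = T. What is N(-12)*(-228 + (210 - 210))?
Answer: 2736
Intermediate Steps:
N(-12)*(-228 + (210 - 210)) = -12*(-228 + (210 - 210)) = -12*(-228 + 0) = -12*(-228) = 2736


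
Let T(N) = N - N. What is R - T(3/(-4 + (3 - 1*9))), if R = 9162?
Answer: 9162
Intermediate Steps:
T(N) = 0
R - T(3/(-4 + (3 - 1*9))) = 9162 - 1*0 = 9162 + 0 = 9162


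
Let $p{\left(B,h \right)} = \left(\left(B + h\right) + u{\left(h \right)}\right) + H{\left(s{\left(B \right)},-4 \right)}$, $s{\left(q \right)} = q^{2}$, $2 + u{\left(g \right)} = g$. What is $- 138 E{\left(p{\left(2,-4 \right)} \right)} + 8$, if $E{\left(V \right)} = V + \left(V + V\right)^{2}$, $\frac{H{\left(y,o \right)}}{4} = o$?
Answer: $-314632$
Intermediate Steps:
$u{\left(g \right)} = -2 + g$
$H{\left(y,o \right)} = 4 o$
$p{\left(B,h \right)} = -18 + B + 2 h$ ($p{\left(B,h \right)} = \left(\left(B + h\right) + \left(-2 + h\right)\right) + 4 \left(-4\right) = \left(-2 + B + 2 h\right) - 16 = -18 + B + 2 h$)
$E{\left(V \right)} = V + 4 V^{2}$ ($E{\left(V \right)} = V + \left(2 V\right)^{2} = V + 4 V^{2}$)
$- 138 E{\left(p{\left(2,-4 \right)} \right)} + 8 = - 138 \left(-18 + 2 + 2 \left(-4\right)\right) \left(1 + 4 \left(-18 + 2 + 2 \left(-4\right)\right)\right) + 8 = - 138 \left(-18 + 2 - 8\right) \left(1 + 4 \left(-18 + 2 - 8\right)\right) + 8 = - 138 \left(- 24 \left(1 + 4 \left(-24\right)\right)\right) + 8 = - 138 \left(- 24 \left(1 - 96\right)\right) + 8 = - 138 \left(\left(-24\right) \left(-95\right)\right) + 8 = \left(-138\right) 2280 + 8 = -314640 + 8 = -314632$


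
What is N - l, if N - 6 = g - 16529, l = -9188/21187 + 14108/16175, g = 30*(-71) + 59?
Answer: -6372308976946/342699725 ≈ -18594.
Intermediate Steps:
g = -2071 (g = -2130 + 59 = -2071)
l = 150290296/342699725 (l = -9188*1/21187 + 14108*(1/16175) = -9188/21187 + 14108/16175 = 150290296/342699725 ≈ 0.43855)
N = -18594 (N = 6 + (-2071 - 16529) = 6 - 18600 = -18594)
N - l = -18594 - 1*150290296/342699725 = -18594 - 150290296/342699725 = -6372308976946/342699725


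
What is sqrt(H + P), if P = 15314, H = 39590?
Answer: 2*sqrt(13726) ≈ 234.32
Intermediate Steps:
sqrt(H + P) = sqrt(39590 + 15314) = sqrt(54904) = 2*sqrt(13726)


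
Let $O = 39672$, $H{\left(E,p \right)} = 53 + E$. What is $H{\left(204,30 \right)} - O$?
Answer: $-39415$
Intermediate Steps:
$H{\left(204,30 \right)} - O = \left(53 + 204\right) - 39672 = 257 - 39672 = -39415$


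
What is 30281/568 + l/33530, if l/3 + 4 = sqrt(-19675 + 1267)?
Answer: 507657557/9522520 + 3*I*sqrt(4602)/16765 ≈ 53.311 + 0.012139*I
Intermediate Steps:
l = -12 + 6*I*sqrt(4602) (l = -12 + 3*sqrt(-19675 + 1267) = -12 + 3*sqrt(-18408) = -12 + 3*(2*I*sqrt(4602)) = -12 + 6*I*sqrt(4602) ≈ -12.0 + 407.03*I)
30281/568 + l/33530 = 30281/568 + (-12 + 6*I*sqrt(4602))/33530 = 30281*(1/568) + (-12 + 6*I*sqrt(4602))*(1/33530) = 30281/568 + (-6/16765 + 3*I*sqrt(4602)/16765) = 507657557/9522520 + 3*I*sqrt(4602)/16765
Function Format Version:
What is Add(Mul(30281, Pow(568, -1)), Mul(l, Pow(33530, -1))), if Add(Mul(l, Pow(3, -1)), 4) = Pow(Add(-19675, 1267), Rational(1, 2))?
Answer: Add(Rational(507657557, 9522520), Mul(Rational(3, 16765), I, Pow(4602, Rational(1, 2)))) ≈ Add(53.311, Mul(0.012139, I))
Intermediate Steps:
l = Add(-12, Mul(6, I, Pow(4602, Rational(1, 2)))) (l = Add(-12, Mul(3, Pow(Add(-19675, 1267), Rational(1, 2)))) = Add(-12, Mul(3, Pow(-18408, Rational(1, 2)))) = Add(-12, Mul(3, Mul(2, I, Pow(4602, Rational(1, 2))))) = Add(-12, Mul(6, I, Pow(4602, Rational(1, 2)))) ≈ Add(-12.000, Mul(407.03, I)))
Add(Mul(30281, Pow(568, -1)), Mul(l, Pow(33530, -1))) = Add(Mul(30281, Pow(568, -1)), Mul(Add(-12, Mul(6, I, Pow(4602, Rational(1, 2)))), Pow(33530, -1))) = Add(Mul(30281, Rational(1, 568)), Mul(Add(-12, Mul(6, I, Pow(4602, Rational(1, 2)))), Rational(1, 33530))) = Add(Rational(30281, 568), Add(Rational(-6, 16765), Mul(Rational(3, 16765), I, Pow(4602, Rational(1, 2))))) = Add(Rational(507657557, 9522520), Mul(Rational(3, 16765), I, Pow(4602, Rational(1, 2))))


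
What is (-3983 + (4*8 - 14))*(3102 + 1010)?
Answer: -16304080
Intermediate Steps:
(-3983 + (4*8 - 14))*(3102 + 1010) = (-3983 + (32 - 14))*4112 = (-3983 + 18)*4112 = -3965*4112 = -16304080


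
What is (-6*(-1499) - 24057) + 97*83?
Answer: -7012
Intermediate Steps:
(-6*(-1499) - 24057) + 97*83 = (8994 - 24057) + 8051 = -15063 + 8051 = -7012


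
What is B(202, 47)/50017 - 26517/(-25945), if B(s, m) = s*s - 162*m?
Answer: 2187415339/1297691065 ≈ 1.6856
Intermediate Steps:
B(s, m) = s**2 - 162*m
B(202, 47)/50017 - 26517/(-25945) = (202**2 - 162*47)/50017 - 26517/(-25945) = (40804 - 7614)*(1/50017) - 26517*(-1/25945) = 33190*(1/50017) + 26517/25945 = 33190/50017 + 26517/25945 = 2187415339/1297691065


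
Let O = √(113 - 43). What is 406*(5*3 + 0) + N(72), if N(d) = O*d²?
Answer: 6090 + 5184*√70 ≈ 49462.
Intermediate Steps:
O = √70 ≈ 8.3666
N(d) = √70*d²
406*(5*3 + 0) + N(72) = 406*(5*3 + 0) + √70*72² = 406*(15 + 0) + √70*5184 = 406*15 + 5184*√70 = 6090 + 5184*√70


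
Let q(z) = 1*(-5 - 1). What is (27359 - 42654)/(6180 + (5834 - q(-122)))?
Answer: -3059/2404 ≈ -1.2725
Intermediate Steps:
q(z) = -6 (q(z) = 1*(-6) = -6)
(27359 - 42654)/(6180 + (5834 - q(-122))) = (27359 - 42654)/(6180 + (5834 - 1*(-6))) = -15295/(6180 + (5834 + 6)) = -15295/(6180 + 5840) = -15295/12020 = -15295*1/12020 = -3059/2404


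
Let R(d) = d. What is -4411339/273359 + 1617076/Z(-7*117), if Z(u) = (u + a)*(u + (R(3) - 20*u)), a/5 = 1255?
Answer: -93539110817773/5803219125264 ≈ -16.118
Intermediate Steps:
a = 6275 (a = 5*1255 = 6275)
Z(u) = (3 - 19*u)*(6275 + u) (Z(u) = (u + 6275)*(u + (3 - 20*u)) = (6275 + u)*(3 - 19*u) = (3 - 19*u)*(6275 + u))
-4411339/273359 + 1617076/Z(-7*117) = -4411339/273359 + 1617076/(18825 - (-834554)*117 - 19*(-7*117)²) = -4411339*1/273359 + 1617076/(18825 - 119222*(-819) - 19*(-819)²) = -4411339/273359 + 1617076/(18825 + 97642818 - 19*670761) = -4411339/273359 + 1617076/(18825 + 97642818 - 12744459) = -4411339/273359 + 1617076/84917184 = -4411339/273359 + 1617076*(1/84917184) = -4411339/273359 + 404269/21229296 = -93539110817773/5803219125264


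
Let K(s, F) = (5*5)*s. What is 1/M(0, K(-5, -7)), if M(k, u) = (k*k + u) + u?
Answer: -1/250 ≈ -0.0040000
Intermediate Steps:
K(s, F) = 25*s
M(k, u) = k**2 + 2*u (M(k, u) = (k**2 + u) + u = (u + k**2) + u = k**2 + 2*u)
1/M(0, K(-5, -7)) = 1/(0**2 + 2*(25*(-5))) = 1/(0 + 2*(-125)) = 1/(0 - 250) = 1/(-250) = -1/250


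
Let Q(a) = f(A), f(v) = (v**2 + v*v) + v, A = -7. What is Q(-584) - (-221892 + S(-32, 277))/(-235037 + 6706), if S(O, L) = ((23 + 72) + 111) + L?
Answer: 20556712/228331 ≈ 90.030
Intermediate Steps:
f(v) = v + 2*v**2 (f(v) = (v**2 + v**2) + v = 2*v**2 + v = v + 2*v**2)
Q(a) = 91 (Q(a) = -7*(1 + 2*(-7)) = -7*(1 - 14) = -7*(-13) = 91)
S(O, L) = 206 + L (S(O, L) = (95 + 111) + L = 206 + L)
Q(-584) - (-221892 + S(-32, 277))/(-235037 + 6706) = 91 - (-221892 + (206 + 277))/(-235037 + 6706) = 91 - (-221892 + 483)/(-228331) = 91 - (-221409)*(-1)/228331 = 91 - 1*221409/228331 = 91 - 221409/228331 = 20556712/228331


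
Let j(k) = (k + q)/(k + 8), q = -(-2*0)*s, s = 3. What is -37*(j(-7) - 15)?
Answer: 814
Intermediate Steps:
q = 0 (q = -(-2*0)*3 = -0*3 = -1*0 = 0)
j(k) = k/(8 + k) (j(k) = (k + 0)/(k + 8) = k/(8 + k))
-37*(j(-7) - 15) = -37*(-7/(8 - 7) - 15) = -37*(-7/1 - 15) = -37*(-7*1 - 15) = -37*(-7 - 15) = -37*(-22) = 814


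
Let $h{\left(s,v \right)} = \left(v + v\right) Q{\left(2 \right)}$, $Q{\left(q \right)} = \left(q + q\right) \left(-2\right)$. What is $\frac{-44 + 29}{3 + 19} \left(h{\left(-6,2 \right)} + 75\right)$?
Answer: $- \frac{645}{22} \approx -29.318$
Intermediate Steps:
$Q{\left(q \right)} = - 4 q$ ($Q{\left(q \right)} = 2 q \left(-2\right) = - 4 q$)
$h{\left(s,v \right)} = - 16 v$ ($h{\left(s,v \right)} = \left(v + v\right) \left(\left(-4\right) 2\right) = 2 v \left(-8\right) = - 16 v$)
$\frac{-44 + 29}{3 + 19} \left(h{\left(-6,2 \right)} + 75\right) = \frac{-44 + 29}{3 + 19} \left(\left(-16\right) 2 + 75\right) = - \frac{15}{22} \left(-32 + 75\right) = \left(-15\right) \frac{1}{22} \cdot 43 = \left(- \frac{15}{22}\right) 43 = - \frac{645}{22}$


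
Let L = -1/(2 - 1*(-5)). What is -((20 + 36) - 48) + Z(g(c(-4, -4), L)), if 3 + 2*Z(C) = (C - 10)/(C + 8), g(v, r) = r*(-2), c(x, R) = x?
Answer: -585/58 ≈ -10.086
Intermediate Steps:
L = -1/7 (L = -1/(2 + 5) = -1/7 ≈ -0.14286)
g(v, r) = -2*r
Z(C) = -3/2 + (-10 + C)/(2*(8 + C)) (Z(C) = -3/2 + ((C - 10)/(C + 8))/2 = -3/2 + ((-10 + C)/(8 + C))/2 = -3/2 + (-10 + C)/(2*(8 + C)))
-((20 + 36) - 48) + Z(g(c(-4, -4), L)) = -((20 + 36) - 48) + (-17 - (-2)*(-1)/7)/(8 - 2*(-1/7)) = -(56 - 48) + (-17 - 1*2/7)/(8 + 2/7) = -1*8 + (-17 - 2/7)/(58/7) = -8 + (7/58)*(-121/7) = -8 - 121/58 = -585/58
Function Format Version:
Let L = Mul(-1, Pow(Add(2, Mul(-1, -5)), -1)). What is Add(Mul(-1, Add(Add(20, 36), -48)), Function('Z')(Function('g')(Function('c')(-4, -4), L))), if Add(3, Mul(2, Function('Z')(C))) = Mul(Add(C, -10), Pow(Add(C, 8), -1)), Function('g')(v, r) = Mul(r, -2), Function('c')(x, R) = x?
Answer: Rational(-585, 58) ≈ -10.086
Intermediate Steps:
L = Rational(-1, 7) (L = Mul(-1, Pow(Add(2, 5), -1)) = Mul(-1, Pow(7, -1)) = Mul(-1, Rational(1, 7)) = Rational(-1, 7) ≈ -0.14286)
Function('g')(v, r) = Mul(-2, r)
Function('Z')(C) = Add(Rational(-3, 2), Mul(Rational(1, 2), Pow(Add(8, C), -1), Add(-10, C))) (Function('Z')(C) = Add(Rational(-3, 2), Mul(Rational(1, 2), Mul(Add(C, -10), Pow(Add(C, 8), -1)))) = Add(Rational(-3, 2), Mul(Rational(1, 2), Mul(Add(-10, C), Pow(Add(8, C), -1)))) = Add(Rational(-3, 2), Mul(Rational(1, 2), Mul(Pow(Add(8, C), -1), Add(-10, C)))) = Add(Rational(-3, 2), Mul(Rational(1, 2), Pow(Add(8, C), -1), Add(-10, C))))
Add(Mul(-1, Add(Add(20, 36), -48)), Function('Z')(Function('g')(Function('c')(-4, -4), L))) = Add(Mul(-1, Add(Add(20, 36), -48)), Mul(Pow(Add(8, Mul(-2, Rational(-1, 7))), -1), Add(-17, Mul(-1, Mul(-2, Rational(-1, 7)))))) = Add(Mul(-1, Add(56, -48)), Mul(Pow(Add(8, Rational(2, 7)), -1), Add(-17, Mul(-1, Rational(2, 7))))) = Add(Mul(-1, 8), Mul(Pow(Rational(58, 7), -1), Add(-17, Rational(-2, 7)))) = Add(-8, Mul(Rational(7, 58), Rational(-121, 7))) = Add(-8, Rational(-121, 58)) = Rational(-585, 58)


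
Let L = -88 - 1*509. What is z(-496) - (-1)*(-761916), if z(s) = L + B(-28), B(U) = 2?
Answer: -762511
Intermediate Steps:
L = -597 (L = -88 - 509 = -597)
z(s) = -595 (z(s) = -597 + 2 = -595)
z(-496) - (-1)*(-761916) = -595 - (-1)*(-761916) = -595 - 1*761916 = -595 - 761916 = -762511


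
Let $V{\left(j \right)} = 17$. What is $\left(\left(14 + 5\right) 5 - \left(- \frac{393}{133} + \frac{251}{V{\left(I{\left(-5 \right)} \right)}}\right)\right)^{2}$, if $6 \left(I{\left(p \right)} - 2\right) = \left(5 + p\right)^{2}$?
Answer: $\frac{35378976649}{5112121} \approx 6920.6$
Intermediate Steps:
$I{\left(p \right)} = 2 + \frac{\left(5 + p\right)^{2}}{6}$
$\left(\left(14 + 5\right) 5 - \left(- \frac{393}{133} + \frac{251}{V{\left(I{\left(-5 \right)} \right)}}\right)\right)^{2} = \left(\left(14 + 5\right) 5 - \left(- \frac{393}{133} + \frac{251}{17}\right)\right)^{2} = \left(19 \cdot 5 - \frac{26702}{2261}\right)^{2} = \left(95 + \left(- \frac{251}{17} + \frac{393}{133}\right)\right)^{2} = \left(95 - \frac{26702}{2261}\right)^{2} = \left(\frac{188093}{2261}\right)^{2} = \frac{35378976649}{5112121}$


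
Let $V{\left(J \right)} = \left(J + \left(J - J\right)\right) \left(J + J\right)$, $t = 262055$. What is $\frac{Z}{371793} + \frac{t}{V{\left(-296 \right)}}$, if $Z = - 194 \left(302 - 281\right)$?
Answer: $\frac{32238773149}{21716676992} \approx 1.4845$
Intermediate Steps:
$Z = -4074$ ($Z = \left(-194\right) 21 = -4074$)
$V{\left(J \right)} = 2 J^{2}$ ($V{\left(J \right)} = \left(J + 0\right) 2 J = J 2 J = 2 J^{2}$)
$\frac{Z}{371793} + \frac{t}{V{\left(-296 \right)}} = - \frac{4074}{371793} + \frac{262055}{2 \left(-296\right)^{2}} = \left(-4074\right) \frac{1}{371793} + \frac{262055}{2 \cdot 87616} = - \frac{1358}{123931} + \frac{262055}{175232} = \frac{32238773149}{21716676992}$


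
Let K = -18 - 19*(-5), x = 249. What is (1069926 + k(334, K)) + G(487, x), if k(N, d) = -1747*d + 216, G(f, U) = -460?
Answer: 935163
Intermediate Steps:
K = 77 (K = -18 + 95 = 77)
k(N, d) = 216 - 1747*d
(1069926 + k(334, K)) + G(487, x) = (1069926 + (216 - 1747*77)) - 460 = (1069926 + (216 - 134519)) - 460 = (1069926 - 134303) - 460 = 935623 - 460 = 935163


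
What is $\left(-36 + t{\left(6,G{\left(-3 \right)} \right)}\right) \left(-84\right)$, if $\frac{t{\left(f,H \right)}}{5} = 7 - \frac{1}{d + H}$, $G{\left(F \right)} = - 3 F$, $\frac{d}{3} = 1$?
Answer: $119$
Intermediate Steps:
$d = 3$ ($d = 3 \cdot 1 = 3$)
$t{\left(f,H \right)} = 35 - \frac{5}{3 + H}$ ($t{\left(f,H \right)} = 5 \left(7 - \frac{1}{3 + H}\right) = 35 - \frac{5}{3 + H}$)
$\left(-36 + t{\left(6,G{\left(-3 \right)} \right)}\right) \left(-84\right) = \left(-36 + \frac{5 \left(20 + 7 \left(\left(-3\right) \left(-3\right)\right)\right)}{3 - -9}\right) \left(-84\right) = \left(-36 + \frac{5 \left(20 + 7 \cdot 9\right)}{3 + 9}\right) \left(-84\right) = \left(-36 + \frac{5 \left(20 + 63\right)}{12}\right) \left(-84\right) = \left(-36 + 5 \cdot \frac{1}{12} \cdot 83\right) \left(-84\right) = \left(-36 + \frac{415}{12}\right) \left(-84\right) = \left(- \frac{17}{12}\right) \left(-84\right) = 119$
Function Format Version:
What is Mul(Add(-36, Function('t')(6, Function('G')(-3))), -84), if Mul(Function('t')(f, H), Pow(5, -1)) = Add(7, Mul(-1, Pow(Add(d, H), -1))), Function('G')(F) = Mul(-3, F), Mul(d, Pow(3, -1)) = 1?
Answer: 119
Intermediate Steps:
d = 3 (d = Mul(3, 1) = 3)
Function('t')(f, H) = Add(35, Mul(-5, Pow(Add(3, H), -1))) (Function('t')(f, H) = Mul(5, Add(7, Mul(-1, Pow(Add(3, H), -1)))) = Add(35, Mul(-5, Pow(Add(3, H), -1))))
Mul(Add(-36, Function('t')(6, Function('G')(-3))), -84) = Mul(Add(-36, Mul(5, Pow(Add(3, Mul(-3, -3)), -1), Add(20, Mul(7, Mul(-3, -3))))), -84) = Mul(Add(-36, Mul(5, Pow(Add(3, 9), -1), Add(20, Mul(7, 9)))), -84) = Mul(Add(-36, Mul(5, Pow(12, -1), Add(20, 63))), -84) = Mul(Add(-36, Mul(5, Rational(1, 12), 83)), -84) = Mul(Add(-36, Rational(415, 12)), -84) = Mul(Rational(-17, 12), -84) = 119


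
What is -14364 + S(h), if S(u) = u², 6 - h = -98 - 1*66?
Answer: 14536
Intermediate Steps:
h = 170 (h = 6 - (-98 - 1*66) = 6 - (-98 - 66) = 6 - 1*(-164) = 6 + 164 = 170)
-14364 + S(h) = -14364 + 170² = -14364 + 28900 = 14536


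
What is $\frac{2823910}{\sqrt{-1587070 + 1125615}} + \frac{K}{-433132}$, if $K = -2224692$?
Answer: $\frac{556173}{108283} - \frac{564782 i \sqrt{461455}}{92291} \approx 5.1363 - 4157.1 i$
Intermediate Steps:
$\frac{2823910}{\sqrt{-1587070 + 1125615}} + \frac{K}{-433132} = \frac{2823910}{\sqrt{-1587070 + 1125615}} - \frac{2224692}{-433132} = \frac{2823910}{\sqrt{-461455}} - - \frac{556173}{108283} = \frac{2823910}{i \sqrt{461455}} + \frac{556173}{108283} = 2823910 \left(- \frac{i \sqrt{461455}}{461455}\right) + \frac{556173}{108283} = - \frac{564782 i \sqrt{461455}}{92291} + \frac{556173}{108283} = \frac{556173}{108283} - \frac{564782 i \sqrt{461455}}{92291}$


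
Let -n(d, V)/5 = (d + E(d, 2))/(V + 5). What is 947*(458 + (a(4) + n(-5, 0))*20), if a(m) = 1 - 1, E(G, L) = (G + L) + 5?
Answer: 490546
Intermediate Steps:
E(G, L) = 5 + G + L
a(m) = 0
n(d, V) = -5*(7 + 2*d)/(5 + V) (n(d, V) = -5*(d + (5 + d + 2))/(V + 5) = -5*(d + (7 + d))/(5 + V) = -5*(7 + 2*d)/(5 + V))
947*(458 + (a(4) + n(-5, 0))*20) = 947*(458 + (0 + 5*(-7 - 2*(-5))/(5 + 0))*20) = 947*(458 + (0 + 5*(-7 + 10)/5)*20) = 947*(458 + (0 + 5*(1/5)*3)*20) = 947*(458 + (0 + 3)*20) = 947*(458 + 3*20) = 947*(458 + 60) = 947*518 = 490546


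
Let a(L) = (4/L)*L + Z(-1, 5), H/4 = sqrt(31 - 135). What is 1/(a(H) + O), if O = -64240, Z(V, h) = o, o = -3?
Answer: -1/64239 ≈ -1.5567e-5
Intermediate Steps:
Z(V, h) = -3
H = 8*I*sqrt(26) (H = 4*sqrt(31 - 135) = 4*sqrt(-104) = 4*(2*I*sqrt(26)) = 8*I*sqrt(26) ≈ 40.792*I)
a(L) = 1 (a(L) = (4/L)*L - 3 = 4 - 3 = 1)
1/(a(H) + O) = 1/(1 - 64240) = 1/(-64239) = -1/64239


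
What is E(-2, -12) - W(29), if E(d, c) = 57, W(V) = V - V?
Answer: 57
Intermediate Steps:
W(V) = 0
E(-2, -12) - W(29) = 57 - 1*0 = 57 + 0 = 57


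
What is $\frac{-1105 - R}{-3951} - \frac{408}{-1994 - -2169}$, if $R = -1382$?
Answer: $- \frac{1660483}{691425} \approx -2.4015$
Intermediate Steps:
$\frac{-1105 - R}{-3951} - \frac{408}{-1994 - -2169} = \frac{-1105 - -1382}{-3951} - \frac{408}{-1994 - -2169} = \left(-1105 + 1382\right) \left(- \frac{1}{3951}\right) - \frac{408}{-1994 + 2169} = 277 \left(- \frac{1}{3951}\right) - \frac{408}{175} = - \frac{277}{3951} - \frac{408}{175} = - \frac{1660483}{691425}$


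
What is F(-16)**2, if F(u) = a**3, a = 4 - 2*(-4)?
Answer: 2985984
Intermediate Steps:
a = 12 (a = 4 + 8 = 12)
F(u) = 1728 (F(u) = 12**3 = 1728)
F(-16)**2 = 1728**2 = 2985984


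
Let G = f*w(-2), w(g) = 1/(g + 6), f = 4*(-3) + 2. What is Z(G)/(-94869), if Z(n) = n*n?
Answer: -25/379476 ≈ -6.5880e-5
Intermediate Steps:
f = -10 (f = -12 + 2 = -10)
w(g) = 1/(6 + g)
G = -5/2 (G = -10/(6 - 2) = -10/4 = -10*¼ = -5/2 ≈ -2.5000)
Z(n) = n²
Z(G)/(-94869) = (-5/2)²/(-94869) = (25/4)*(-1/94869) = -25/379476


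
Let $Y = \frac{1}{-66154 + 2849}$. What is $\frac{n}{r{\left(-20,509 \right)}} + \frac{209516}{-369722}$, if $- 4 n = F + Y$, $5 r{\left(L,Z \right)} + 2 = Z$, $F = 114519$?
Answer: $- \frac{671431400549599}{2373292472694} \approx -282.91$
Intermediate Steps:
$Y = - \frac{1}{63305}$ ($Y = \frac{1}{-63305} = - \frac{1}{63305} \approx -1.5797 \cdot 10^{-5}$)
$r{\left(L,Z \right)} = - \frac{2}{5} + \frac{Z}{5}$
$n = - \frac{3624812647}{126610}$ ($n = - \frac{114519 - \frac{1}{63305}}{4} = \left(- \frac{1}{4}\right) \frac{7249625294}{63305} = - \frac{3624812647}{126610} \approx -28630.0$)
$\frac{n}{r{\left(-20,509 \right)}} + \frac{209516}{-369722} = - \frac{3624812647}{126610 \left(- \frac{2}{5} + \frac{1}{5} \cdot 509\right)} + \frac{209516}{-369722} = - \frac{3624812647}{126610 \left(- \frac{2}{5} + \frac{509}{5}\right)} + 209516 \left(- \frac{1}{369722}\right) = - \frac{3624812647}{126610 \cdot \frac{507}{5}} - \frac{104758}{184861} = \left(- \frac{3624812647}{126610}\right) \frac{5}{507} - \frac{104758}{184861} = - \frac{3624812647}{12838254} - \frac{104758}{184861} = - \frac{671431400549599}{2373292472694}$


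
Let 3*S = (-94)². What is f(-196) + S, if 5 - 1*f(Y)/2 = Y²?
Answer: -221630/3 ≈ -73877.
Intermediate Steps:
f(Y) = 10 - 2*Y²
S = 8836/3 (S = (⅓)*(-94)² = (⅓)*8836 = 8836/3 ≈ 2945.3)
f(-196) + S = (10 - 2*(-196)²) + 8836/3 = (10 - 2*38416) + 8836/3 = (10 - 76832) + 8836/3 = -76822 + 8836/3 = -221630/3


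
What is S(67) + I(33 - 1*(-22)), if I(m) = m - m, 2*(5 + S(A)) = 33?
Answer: 23/2 ≈ 11.500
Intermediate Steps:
S(A) = 23/2 (S(A) = -5 + (½)*33 = -5 + 33/2 = 23/2)
I(m) = 0
S(67) + I(33 - 1*(-22)) = 23/2 + 0 = 23/2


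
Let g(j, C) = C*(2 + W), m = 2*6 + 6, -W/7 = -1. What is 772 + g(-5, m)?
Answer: 934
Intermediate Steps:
W = 7 (W = -7*(-1) = 7)
m = 18 (m = 12 + 6 = 18)
g(j, C) = 9*C (g(j, C) = C*(2 + 7) = C*9 = 9*C)
772 + g(-5, m) = 772 + 9*18 = 772 + 162 = 934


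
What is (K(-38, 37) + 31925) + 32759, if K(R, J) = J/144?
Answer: 9314533/144 ≈ 64684.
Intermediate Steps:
K(R, J) = J/144 (K(R, J) = J*(1/144) = J/144)
(K(-38, 37) + 31925) + 32759 = ((1/144)*37 + 31925) + 32759 = (37/144 + 31925) + 32759 = 4597237/144 + 32759 = 9314533/144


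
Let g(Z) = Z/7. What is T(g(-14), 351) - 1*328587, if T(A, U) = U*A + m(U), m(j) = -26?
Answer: -329315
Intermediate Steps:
g(Z) = Z/7 (g(Z) = Z*(⅐) = Z/7)
T(A, U) = -26 + A*U (T(A, U) = U*A - 26 = A*U - 26 = -26 + A*U)
T(g(-14), 351) - 1*328587 = (-26 + ((⅐)*(-14))*351) - 1*328587 = (-26 - 2*351) - 328587 = (-26 - 702) - 328587 = -728 - 328587 = -329315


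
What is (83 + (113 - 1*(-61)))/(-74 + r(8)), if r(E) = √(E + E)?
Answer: -257/70 ≈ -3.6714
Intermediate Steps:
r(E) = √2*√E (r(E) = √(2*E) = √2*√E)
(83 + (113 - 1*(-61)))/(-74 + r(8)) = (83 + (113 - 1*(-61)))/(-74 + √2*√8) = (83 + (113 + 61))/(-74 + √2*(2*√2)) = (83 + 174)/(-74 + 4) = 257/(-70) = 257*(-1/70) = -257/70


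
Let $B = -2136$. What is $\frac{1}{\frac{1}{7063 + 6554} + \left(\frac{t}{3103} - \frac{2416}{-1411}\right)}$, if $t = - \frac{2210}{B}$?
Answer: $\frac{14028178932}{24025608653} \approx 0.58388$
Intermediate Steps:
$t = \frac{1105}{1068}$ ($t = - \frac{2210}{-2136} = \left(-2210\right) \left(- \frac{1}{2136}\right) = \frac{1105}{1068} \approx 1.0346$)
$\frac{1}{\frac{1}{7063 + 6554} + \left(\frac{t}{3103} - \frac{2416}{-1411}\right)} = \frac{1}{\frac{1}{7063 + 6554} + \left(\frac{1105}{1068 \cdot 3103} - \frac{2416}{-1411}\right)} = \frac{1}{\frac{1}{13617} + \left(\frac{1105}{1068} \cdot \frac{1}{3103} - - \frac{2416}{1411}\right)} = \frac{1}{\frac{1}{13617} + \left(\frac{1105}{3314004} + \frac{2416}{1411}\right)} = \frac{1}{\frac{1}{13617} + \frac{8008192819}{4676059644}} = \frac{1}{\frac{24025608653}{14028178932}} = \frac{14028178932}{24025608653}$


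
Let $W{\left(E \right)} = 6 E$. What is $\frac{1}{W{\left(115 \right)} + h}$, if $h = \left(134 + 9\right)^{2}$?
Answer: $\frac{1}{21139} \approx 4.7306 \cdot 10^{-5}$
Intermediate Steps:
$h = 20449$ ($h = 143^{2} = 20449$)
$\frac{1}{W{\left(115 \right)} + h} = \frac{1}{6 \cdot 115 + 20449} = \frac{1}{690 + 20449} = \frac{1}{21139}$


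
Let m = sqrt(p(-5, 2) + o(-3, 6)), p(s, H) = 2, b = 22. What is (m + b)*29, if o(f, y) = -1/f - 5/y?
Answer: 638 + 29*sqrt(6)/2 ≈ 673.52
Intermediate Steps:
m = sqrt(6)/2 (m = sqrt(2 + (-1/(-3) - 5/6)) = sqrt(2 + (-1*(-1/3) - 5*1/6)) = sqrt(2 + (1/3 - 5/6)) = sqrt(2 - 1/2) = sqrt(3/2) = sqrt(6)/2 ≈ 1.2247)
(m + b)*29 = (sqrt(6)/2 + 22)*29 = (22 + sqrt(6)/2)*29 = 638 + 29*sqrt(6)/2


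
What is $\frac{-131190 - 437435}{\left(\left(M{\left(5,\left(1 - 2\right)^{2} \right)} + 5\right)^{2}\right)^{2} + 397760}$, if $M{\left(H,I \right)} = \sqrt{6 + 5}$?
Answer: $- \frac{56884676375}{40029780484} + \frac{25588125 \sqrt{11}}{10007445121} \approx -1.4126$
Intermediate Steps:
$M{\left(H,I \right)} = \sqrt{11}$
$\frac{-131190 - 437435}{\left(\left(M{\left(5,\left(1 - 2\right)^{2} \right)} + 5\right)^{2}\right)^{2} + 397760} = \frac{-131190 - 437435}{\left(\left(\sqrt{11} + 5\right)^{2}\right)^{2} + 397760} = - \frac{568625}{\left(\left(5 + \sqrt{11}\right)^{2}\right)^{2} + 397760} = - \frac{568625}{\left(5 + \sqrt{11}\right)^{4} + 397760} = - \frac{568625}{397760 + \left(5 + \sqrt{11}\right)^{4}}$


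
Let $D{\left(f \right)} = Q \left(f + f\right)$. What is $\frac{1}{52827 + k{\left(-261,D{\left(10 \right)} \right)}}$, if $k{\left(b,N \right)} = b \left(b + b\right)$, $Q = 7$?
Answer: $\frac{1}{189069} \approx 5.2891 \cdot 10^{-6}$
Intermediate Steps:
$D{\left(f \right)} = 14 f$ ($D{\left(f \right)} = 7 \left(f + f\right) = 7 \cdot 2 f = 14 f$)
$k{\left(b,N \right)} = 2 b^{2}$ ($k{\left(b,N \right)} = b 2 b = 2 b^{2}$)
$\frac{1}{52827 + k{\left(-261,D{\left(10 \right)} \right)}} = \frac{1}{52827 + 2 \left(-261\right)^{2}} = \frac{1}{52827 + 2 \cdot 68121} = \frac{1}{52827 + 136242} = \frac{1}{189069}$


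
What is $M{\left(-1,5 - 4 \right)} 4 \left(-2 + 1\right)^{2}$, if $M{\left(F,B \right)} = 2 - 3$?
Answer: $-4$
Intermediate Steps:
$M{\left(F,B \right)} = -1$ ($M{\left(F,B \right)} = 2 - 3 = -1$)
$M{\left(-1,5 - 4 \right)} 4 \left(-2 + 1\right)^{2} = \left(-1\right) 4 \left(-2 + 1\right)^{2} = - 4 \left(-1\right)^{2} = \left(-4\right) 1 = -4$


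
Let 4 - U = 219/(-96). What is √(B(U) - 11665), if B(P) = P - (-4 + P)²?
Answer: I*√11943857/32 ≈ 108.0*I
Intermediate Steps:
U = 201/32 (U = 4 - 219/(-96) = 4 - 219*(-1)/96 = 4 - 1*(-73/32) = 4 + 73/32 = 201/32 ≈ 6.2813)
√(B(U) - 11665) = √((201/32 - (-4 + 201/32)²) - 11665) = √((201/32 - (73/32)²) - 11665) = √((201/32 - 1*5329/1024) - 11665) = √((201/32 - 5329/1024) - 11665) = √(1103/1024 - 11665) = √(-11943857/1024) = I*√11943857/32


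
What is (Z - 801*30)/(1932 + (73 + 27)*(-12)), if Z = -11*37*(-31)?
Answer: -11413/732 ≈ -15.592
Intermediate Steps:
Z = 12617 (Z = -407*(-31) = 12617)
(Z - 801*30)/(1932 + (73 + 27)*(-12)) = (12617 - 801*30)/(1932 + (73 + 27)*(-12)) = (12617 - 24030)/(1932 + 100*(-12)) = -11413/(1932 - 1200) = -11413/732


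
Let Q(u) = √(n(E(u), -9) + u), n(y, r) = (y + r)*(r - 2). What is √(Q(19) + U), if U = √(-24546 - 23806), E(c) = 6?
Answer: √(2*√13 + 4*I*√3022) ≈ 10.659 + 10.315*I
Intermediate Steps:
n(y, r) = (-2 + r)*(r + y) (n(y, r) = (r + y)*(-2 + r) = (-2 + r)*(r + y))
Q(u) = √(33 + u) (Q(u) = √(((-9)² - 2*(-9) - 2*6 - 9*6) + u) = √((81 + 18 - 12 - 54) + u) = √(33 + u))
U = 4*I*√3022 (U = √(-48352) = 4*I*√3022 ≈ 219.89*I)
√(Q(19) + U) = √(√(33 + 19) + 4*I*√3022) = √(√52 + 4*I*√3022) = √(2*√13 + 4*I*√3022)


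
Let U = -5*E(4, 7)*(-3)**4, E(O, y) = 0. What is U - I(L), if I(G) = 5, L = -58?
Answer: -5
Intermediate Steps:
U = 0 (U = -5*0*(-3)**4 = 0*81 = 0)
U - I(L) = 0 - 1*5 = 0 - 5 = -5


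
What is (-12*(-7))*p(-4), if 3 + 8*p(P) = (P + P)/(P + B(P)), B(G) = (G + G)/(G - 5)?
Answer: -9/2 ≈ -4.5000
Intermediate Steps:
B(G) = 2*G/(-5 + G) (B(G) = (2*G)/(-5 + G) = 2*G/(-5 + G))
p(P) = -3/8 + P/(4*(P + 2*P/(-5 + P))) (p(P) = -3/8 + ((P + P)/(P + 2*P/(-5 + P)))/8 = -3/8 + ((2*P)/(P + 2*P/(-5 + P)))/8 = -3/8 + (2*P/(P + 2*P/(-5 + P)))/8 = -3/8 + P/(4*(P + 2*P/(-5 + P))))
(-12*(-7))*p(-4) = (-12*(-7))*((-1 - 1*(-4))/(8*(-3 - 4))) = 84*((1/8)*(-1 + 4)/(-7)) = 84*((1/8)*(-1/7)*3) = 84*(-3/56) = -9/2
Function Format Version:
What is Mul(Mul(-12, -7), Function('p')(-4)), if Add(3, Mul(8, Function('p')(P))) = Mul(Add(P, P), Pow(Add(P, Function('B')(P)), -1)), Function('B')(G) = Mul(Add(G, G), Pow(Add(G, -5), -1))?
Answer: Rational(-9, 2) ≈ -4.5000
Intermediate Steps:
Function('B')(G) = Mul(2, G, Pow(Add(-5, G), -1)) (Function('B')(G) = Mul(Mul(2, G), Pow(Add(-5, G), -1)) = Mul(2, G, Pow(Add(-5, G), -1)))
Function('p')(P) = Add(Rational(-3, 8), Mul(Rational(1, 4), P, Pow(Add(P, Mul(2, P, Pow(Add(-5, P), -1))), -1))) (Function('p')(P) = Add(Rational(-3, 8), Mul(Rational(1, 8), Mul(Add(P, P), Pow(Add(P, Mul(2, P, Pow(Add(-5, P), -1))), -1)))) = Add(Rational(-3, 8), Mul(Rational(1, 8), Mul(Mul(2, P), Pow(Add(P, Mul(2, P, Pow(Add(-5, P), -1))), -1)))) = Add(Rational(-3, 8), Mul(Rational(1, 8), Mul(2, P, Pow(Add(P, Mul(2, P, Pow(Add(-5, P), -1))), -1)))) = Add(Rational(-3, 8), Mul(Rational(1, 4), P, Pow(Add(P, Mul(2, P, Pow(Add(-5, P), -1))), -1))))
Mul(Mul(-12, -7), Function('p')(-4)) = Mul(Mul(-12, -7), Mul(Rational(1, 8), Pow(Add(-3, -4), -1), Add(-1, Mul(-1, -4)))) = Mul(84, Mul(Rational(1, 8), Pow(-7, -1), Add(-1, 4))) = Mul(84, Mul(Rational(1, 8), Rational(-1, 7), 3)) = Mul(84, Rational(-3, 56)) = Rational(-9, 2)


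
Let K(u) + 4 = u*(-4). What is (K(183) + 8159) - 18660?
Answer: -11237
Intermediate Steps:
K(u) = -4 - 4*u (K(u) = -4 + u*(-4) = -4 - 4*u)
(K(183) + 8159) - 18660 = ((-4 - 4*183) + 8159) - 18660 = ((-4 - 732) + 8159) - 18660 = (-736 + 8159) - 18660 = 7423 - 18660 = -11237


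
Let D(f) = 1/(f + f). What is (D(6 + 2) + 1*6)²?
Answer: 9409/256 ≈ 36.754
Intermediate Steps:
D(f) = 1/(2*f)
(D(6 + 2) + 1*6)² = (1/(2*(6 + 2)) + 1*6)² = ((½)/8 + 6)² = ((½)*(⅛) + 6)² = (1/16 + 6)² = (97/16)² = 9409/256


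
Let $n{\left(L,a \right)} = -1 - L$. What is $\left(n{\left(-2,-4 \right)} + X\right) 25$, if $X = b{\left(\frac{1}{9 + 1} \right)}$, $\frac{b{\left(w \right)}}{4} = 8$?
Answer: $825$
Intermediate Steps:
$b{\left(w \right)} = 32$ ($b{\left(w \right)} = 4 \cdot 8 = 32$)
$X = 32$
$\left(n{\left(-2,-4 \right)} + X\right) 25 = \left(\left(-1 - -2\right) + 32\right) 25 = \left(\left(-1 + 2\right) + 32\right) 25 = \left(1 + 32\right) 25 = 33 \cdot 25 = 825$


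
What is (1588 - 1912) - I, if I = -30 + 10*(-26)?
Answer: -34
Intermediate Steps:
I = -290 (I = -30 - 260 = -290)
(1588 - 1912) - I = (1588 - 1912) - 1*(-290) = -324 + 290 = -34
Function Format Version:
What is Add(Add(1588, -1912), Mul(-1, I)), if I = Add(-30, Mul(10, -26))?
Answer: -34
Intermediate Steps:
I = -290 (I = Add(-30, -260) = -290)
Add(Add(1588, -1912), Mul(-1, I)) = Add(Add(1588, -1912), Mul(-1, -290)) = Add(-324, 290) = -34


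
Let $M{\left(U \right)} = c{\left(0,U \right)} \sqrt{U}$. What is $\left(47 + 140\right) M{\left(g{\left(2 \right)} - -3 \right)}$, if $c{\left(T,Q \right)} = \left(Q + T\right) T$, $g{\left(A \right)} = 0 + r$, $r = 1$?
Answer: $0$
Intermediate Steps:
$g{\left(A \right)} = 1$ ($g{\left(A \right)} = 0 + 1 = 1$)
$c{\left(T,Q \right)} = T \left(Q + T\right)$
$M{\left(U \right)} = 0$ ($M{\left(U \right)} = 0 \left(U + 0\right) \sqrt{U} = 0 U \sqrt{U} = 0 \sqrt{U} = 0$)
$\left(47 + 140\right) M{\left(g{\left(2 \right)} - -3 \right)} = \left(47 + 140\right) 0 = 187 \cdot 0 = 0$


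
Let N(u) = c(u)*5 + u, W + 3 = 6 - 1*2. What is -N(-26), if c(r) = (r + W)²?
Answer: -3099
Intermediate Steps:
W = 1 (W = -3 + (6 - 1*2) = -3 + (6 - 2) = -3 + 4 = 1)
c(r) = (1 + r)² (c(r) = (r + 1)² = (1 + r)²)
N(u) = u + 5*(1 + u)² (N(u) = (1 + u)²*5 + u = 5*(1 + u)² + u = u + 5*(1 + u)²)
-N(-26) = -(-26 + 5*(1 - 26)²) = -(-26 + 5*(-25)²) = -(-26 + 5*625) = -(-26 + 3125) = -1*3099 = -3099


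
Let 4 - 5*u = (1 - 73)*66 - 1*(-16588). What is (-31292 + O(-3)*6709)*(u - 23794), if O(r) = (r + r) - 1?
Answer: 2047182102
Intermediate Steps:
O(r) = -1 + 2*r (O(r) = 2*r - 1 = -1 + 2*r)
u = -11832/5 (u = ⅘ - ((1 - 73)*66 - 1*(-16588))/5 = ⅘ - (-72*66 + 16588)/5 = ⅘ - (-4752 + 16588)/5 = ⅘ - ⅕*11836 = ⅘ - 11836/5 = -11832/5 ≈ -2366.4)
(-31292 + O(-3)*6709)*(u - 23794) = (-31292 + (-1 + 2*(-3))*6709)*(-11832/5 - 23794) = (-31292 + (-1 - 6)*6709)*(-130802/5) = (-31292 - 7*6709)*(-130802/5) = (-31292 - 46963)*(-130802/5) = -78255*(-130802/5) = 2047182102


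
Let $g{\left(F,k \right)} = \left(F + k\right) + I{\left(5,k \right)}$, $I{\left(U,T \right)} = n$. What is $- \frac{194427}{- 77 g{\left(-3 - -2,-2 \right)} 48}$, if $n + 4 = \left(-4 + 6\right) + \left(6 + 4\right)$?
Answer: $\frac{64809}{6160} \approx 10.521$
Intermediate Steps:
$n = 8$ ($n = -4 + \left(\left(-4 + 6\right) + \left(6 + 4\right)\right) = -4 + \left(2 + 10\right) = -4 + 12 = 8$)
$I{\left(U,T \right)} = 8$
$g{\left(F,k \right)} = 8 + F + k$ ($g{\left(F,k \right)} = \left(F + k\right) + 8 = 8 + F + k$)
$- \frac{194427}{- 77 g{\left(-3 - -2,-2 \right)} 48} = - \frac{194427}{- 77 \left(8 - 1 - 2\right) 48} = - \frac{194427}{\left(-77\right) 5 \cdot 48} = - \frac{194427}{\left(-385\right) 48} = - \frac{194427}{-18480} = \left(-194427\right) \left(- \frac{1}{18480}\right) = \frac{64809}{6160}$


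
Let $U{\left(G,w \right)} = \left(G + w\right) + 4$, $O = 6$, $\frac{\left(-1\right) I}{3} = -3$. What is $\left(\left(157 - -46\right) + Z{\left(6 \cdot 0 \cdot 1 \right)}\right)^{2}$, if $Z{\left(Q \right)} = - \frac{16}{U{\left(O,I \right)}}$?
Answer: $\frac{14753281}{361} \approx 40868.0$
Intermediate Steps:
$I = 9$ ($I = \left(-3\right) \left(-3\right) = 9$)
$U{\left(G,w \right)} = 4 + G + w$
$Z{\left(Q \right)} = - \frac{16}{19}$ ($Z{\left(Q \right)} = - \frac{16}{4 + 6 + 9} = - \frac{16}{19}$)
$\left(\left(157 - -46\right) + Z{\left(6 \cdot 0 \cdot 1 \right)}\right)^{2} = \left(\left(157 - -46\right) - \frac{16}{19}\right)^{2} = \left(\left(157 + 46\right) - \frac{16}{19}\right)^{2} = \left(203 - \frac{16}{19}\right)^{2} = \left(\frac{3841}{19}\right)^{2} = \frac{14753281}{361}$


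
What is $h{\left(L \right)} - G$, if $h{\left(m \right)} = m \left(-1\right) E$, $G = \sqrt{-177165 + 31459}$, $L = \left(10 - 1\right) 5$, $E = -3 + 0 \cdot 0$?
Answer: $135 - i \sqrt{145706} \approx 135.0 - 381.71 i$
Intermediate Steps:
$E = -3$ ($E = -3 + 0 = -3$)
$L = 45$ ($L = 9 \cdot 5 = 45$)
$G = i \sqrt{145706}$ ($G = \sqrt{-145706} = i \sqrt{145706} \approx 381.71 i$)
$h{\left(m \right)} = 3 m$ ($h{\left(m \right)} = m \left(-1\right) \left(-3\right) = - m \left(-3\right) = 3 m$)
$h{\left(L \right)} - G = 3 \cdot 45 - i \sqrt{145706} = 135 - i \sqrt{145706}$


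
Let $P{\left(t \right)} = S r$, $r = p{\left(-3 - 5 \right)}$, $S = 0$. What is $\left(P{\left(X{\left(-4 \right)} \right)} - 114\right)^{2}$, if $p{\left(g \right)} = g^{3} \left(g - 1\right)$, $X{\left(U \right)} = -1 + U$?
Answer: $12996$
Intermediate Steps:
$p{\left(g \right)} = g^{3} \left(-1 + g\right)$
$r = 4608$ ($r = \left(-3 - 5\right)^{3} \left(-1 - 8\right) = \left(-8\right)^{3} \left(-1 - 8\right) = \left(-512\right) \left(-9\right) = 4608$)
$P{\left(t \right)} = 0$ ($P{\left(t \right)} = 0 \cdot 4608 = 0$)
$\left(P{\left(X{\left(-4 \right)} \right)} - 114\right)^{2} = \left(0 - 114\right)^{2} = \left(-114\right)^{2} = 12996$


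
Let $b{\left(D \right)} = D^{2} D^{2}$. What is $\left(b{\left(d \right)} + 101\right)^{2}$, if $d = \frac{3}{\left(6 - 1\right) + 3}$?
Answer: $\frac{171211405729}{16777216} \approx 10205.0$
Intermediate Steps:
$d = \frac{3}{8}$ ($d = \frac{3}{5 + 3} = \frac{3}{8} \approx 0.375$)
$b{\left(D \right)} = D^{4}$
$\left(b{\left(d \right)} + 101\right)^{2} = \left(\left(\frac{3}{8}\right)^{4} + 101\right)^{2} = \left(\frac{81}{4096} + 101\right)^{2} = \left(\frac{413777}{4096}\right)^{2} = \frac{171211405729}{16777216}$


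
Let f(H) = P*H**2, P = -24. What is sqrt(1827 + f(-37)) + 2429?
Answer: 2429 + I*sqrt(31029) ≈ 2429.0 + 176.15*I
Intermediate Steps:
f(H) = -24*H**2
sqrt(1827 + f(-37)) + 2429 = sqrt(1827 - 24*(-37)**2) + 2429 = sqrt(1827 - 24*1369) + 2429 = sqrt(1827 - 32856) + 2429 = sqrt(-31029) + 2429 = I*sqrt(31029) + 2429 = 2429 + I*sqrt(31029)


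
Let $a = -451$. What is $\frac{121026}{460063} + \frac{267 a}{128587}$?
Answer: $- \frac{39837036009}{59158120981} \approx -0.6734$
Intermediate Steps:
$\frac{121026}{460063} + \frac{267 a}{128587} = \frac{121026}{460063} + \frac{267 \left(-451\right)}{128587} = 121026 \cdot \frac{1}{460063} - \frac{120417}{128587} = \frac{121026}{460063} - \frac{120417}{128587} = - \frac{39837036009}{59158120981}$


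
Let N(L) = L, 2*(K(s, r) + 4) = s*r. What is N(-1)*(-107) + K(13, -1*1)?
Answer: 193/2 ≈ 96.500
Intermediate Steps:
K(s, r) = -4 + r*s/2 (K(s, r) = -4 + (s*r)/2 = -4 + (r*s)/2 = -4 + r*s/2)
N(-1)*(-107) + K(13, -1*1) = -1*(-107) + (-4 + (½)*(-1*1)*13) = 107 + (-4 + (½)*(-1)*13) = 107 + (-4 - 13/2) = 107 - 21/2 = 193/2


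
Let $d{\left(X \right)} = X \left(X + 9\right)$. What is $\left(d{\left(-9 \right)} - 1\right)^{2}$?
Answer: $1$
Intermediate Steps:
$d{\left(X \right)} = X \left(9 + X\right)$
$\left(d{\left(-9 \right)} - 1\right)^{2} = \left(- 9 \left(9 - 9\right) - 1\right)^{2} = \left(\left(-9\right) 0 - 1\right)^{2} = \left(0 - 1\right)^{2} = \left(-1\right)^{2} = 1$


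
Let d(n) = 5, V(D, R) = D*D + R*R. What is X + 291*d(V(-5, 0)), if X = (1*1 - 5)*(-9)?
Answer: 1491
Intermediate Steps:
V(D, R) = D**2 + R**2
X = 36 (X = (1 - 5)*(-9) = -4*(-9) = 36)
X + 291*d(V(-5, 0)) = 36 + 291*5 = 36 + 1455 = 1491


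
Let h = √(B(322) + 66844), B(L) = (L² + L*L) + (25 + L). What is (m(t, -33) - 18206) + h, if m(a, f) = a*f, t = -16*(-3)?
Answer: -19790 + √274559 ≈ -19266.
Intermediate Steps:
B(L) = 25 + L + 2*L² (B(L) = (L² + L²) + (25 + L) = 2*L² + (25 + L) = 25 + L + 2*L²)
h = √274559 (h = √((25 + 322 + 2*322²) + 66844) = √((25 + 322 + 2*103684) + 66844) = √((25 + 322 + 207368) + 66844) = √(207715 + 66844) = √274559 ≈ 523.98)
t = 48
(m(t, -33) - 18206) + h = (48*(-33) - 18206) + √274559 = (-1584 - 18206) + √274559 = -19790 + √274559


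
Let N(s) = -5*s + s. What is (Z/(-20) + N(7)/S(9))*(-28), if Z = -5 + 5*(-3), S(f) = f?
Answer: 532/9 ≈ 59.111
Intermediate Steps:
N(s) = -4*s
Z = -20 (Z = -5 - 15 = -20)
(Z/(-20) + N(7)/S(9))*(-28) = (-20/(-20) - 4*7/9)*(-28) = (-20*(-1/20) - 28*1/9)*(-28) = (1 - 28/9)*(-28) = -19/9*(-28) = 532/9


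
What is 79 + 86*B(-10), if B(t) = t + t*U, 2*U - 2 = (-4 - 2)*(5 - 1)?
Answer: 8679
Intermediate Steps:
U = -11 (U = 1 + ((-4 - 2)*(5 - 1))/2 = 1 + (-6*4)/2 = 1 + (½)*(-24) = 1 - 12 = -11)
B(t) = -10*t (B(t) = t + t*(-11) = t - 11*t = -10*t)
79 + 86*B(-10) = 79 + 86*(-10*(-10)) = 79 + 86*100 = 79 + 8600 = 8679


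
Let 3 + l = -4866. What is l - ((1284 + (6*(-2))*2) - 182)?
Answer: -5947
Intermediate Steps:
l = -4869 (l = -3 - 4866 = -4869)
l - ((1284 + (6*(-2))*2) - 182) = -4869 - ((1284 + (6*(-2))*2) - 182) = -4869 - ((1284 - 12*2) - 182) = -4869 - ((1284 - 24) - 182) = -4869 - (1260 - 182) = -4869 - 1*1078 = -4869 - 1078 = -5947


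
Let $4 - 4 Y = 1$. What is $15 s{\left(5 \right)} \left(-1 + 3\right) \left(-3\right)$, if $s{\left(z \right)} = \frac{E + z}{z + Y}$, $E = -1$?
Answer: $- \frac{1440}{23} \approx -62.609$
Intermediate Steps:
$Y = \frac{3}{4}$ ($Y = 1 - \frac{1}{4} = \frac{3}{4} \approx 0.75$)
$s{\left(z \right)} = \frac{-1 + z}{\frac{3}{4} + z}$ ($s{\left(z \right)} = \frac{-1 + z}{z + \frac{3}{4}} = \frac{-1 + z}{\frac{3}{4} + z}$)
$15 s{\left(5 \right)} \left(-1 + 3\right) \left(-3\right) = 15 \frac{4 \left(-1 + 5\right)}{3 + 4 \cdot 5} \left(-1 + 3\right) \left(-3\right) = 15 \cdot 4 \frac{1}{3 + 20} \cdot 4 \cdot 2 \left(-3\right) = 15 \cdot 4 \cdot \frac{1}{23} \cdot 4 \left(-6\right) = 15 \cdot \frac{16}{23} \left(-6\right) = \frac{240}{23} \left(-6\right) = - \frac{1440}{23}$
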